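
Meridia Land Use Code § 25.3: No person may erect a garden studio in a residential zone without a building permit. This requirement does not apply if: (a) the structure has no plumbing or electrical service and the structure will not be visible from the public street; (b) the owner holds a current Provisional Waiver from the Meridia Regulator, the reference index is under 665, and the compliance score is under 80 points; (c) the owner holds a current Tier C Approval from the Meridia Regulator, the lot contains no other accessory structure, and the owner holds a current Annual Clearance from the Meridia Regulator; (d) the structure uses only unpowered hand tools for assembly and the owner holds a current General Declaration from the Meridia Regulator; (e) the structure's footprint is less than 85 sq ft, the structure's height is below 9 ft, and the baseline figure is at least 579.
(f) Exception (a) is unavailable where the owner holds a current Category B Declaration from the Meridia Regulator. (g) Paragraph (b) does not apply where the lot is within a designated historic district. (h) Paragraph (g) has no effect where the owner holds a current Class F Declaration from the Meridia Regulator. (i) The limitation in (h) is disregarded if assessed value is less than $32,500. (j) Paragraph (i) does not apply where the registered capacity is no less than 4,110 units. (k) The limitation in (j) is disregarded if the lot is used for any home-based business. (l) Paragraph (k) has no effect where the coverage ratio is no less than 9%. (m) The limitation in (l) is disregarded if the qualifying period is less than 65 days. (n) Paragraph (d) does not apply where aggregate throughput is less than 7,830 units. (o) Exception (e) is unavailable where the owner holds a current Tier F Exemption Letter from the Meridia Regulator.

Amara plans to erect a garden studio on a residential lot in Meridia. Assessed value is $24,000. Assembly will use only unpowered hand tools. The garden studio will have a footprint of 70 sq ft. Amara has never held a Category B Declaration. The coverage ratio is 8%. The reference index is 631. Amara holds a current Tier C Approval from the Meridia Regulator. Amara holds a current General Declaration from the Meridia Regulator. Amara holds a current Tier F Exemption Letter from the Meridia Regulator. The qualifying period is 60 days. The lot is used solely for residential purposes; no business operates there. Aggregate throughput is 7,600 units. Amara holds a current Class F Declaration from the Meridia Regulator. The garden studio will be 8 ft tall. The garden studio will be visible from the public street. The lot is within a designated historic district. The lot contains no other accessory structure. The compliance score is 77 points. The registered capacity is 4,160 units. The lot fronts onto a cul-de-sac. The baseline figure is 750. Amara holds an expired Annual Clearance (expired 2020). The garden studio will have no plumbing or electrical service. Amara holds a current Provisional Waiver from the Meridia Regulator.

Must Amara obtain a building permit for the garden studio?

No — exception (b) applies; Amara does not need a building permit.

Exception (a) fails — the structure will be visible from the street.
Exception (b): a current Provisional Waiver is held; the reference index is 631, under the 665 limit; the compliance score is 77 points, under the 80 points limit — every condition holds. Applying paragraphs (g)–(m): (g) would limit (b) — the lot is in a historic district — but (h) sets (g) aside: (h) operates against (g): a current Class F Declaration is held. (i) operates (assessed value is $24,000, less than the $32,500 limit), but is overridden by (j): (j) operates against (i): the registered capacity is 4,160 units, meeting the 4,110 units threshold. (k), which would lift (j), is not triggered — the lot is solely residential. So (b) applies.
Exception (c) does not apply: no current Annual Clearance is held.
Exception (d): assembly uses only hand tools; a current General Declaration is held — every condition holds. However, paragraph (n) must be considered: (n) operates against (d): aggregate throughput is 7,600 units, less than the 7,830 units limit. Exception (d) does not apply.
Exception (e): the structure's footprint is 70 sq ft, less than the 85 sq ft limit; the structure's height is 8 ft, below the 9 ft limit; the baseline figure is 750, meeting the 579 threshold — every condition holds. But applying paragraph (o): (o) is triggered — a current Tier F Exemption Letter is held. (e) is therefore removed.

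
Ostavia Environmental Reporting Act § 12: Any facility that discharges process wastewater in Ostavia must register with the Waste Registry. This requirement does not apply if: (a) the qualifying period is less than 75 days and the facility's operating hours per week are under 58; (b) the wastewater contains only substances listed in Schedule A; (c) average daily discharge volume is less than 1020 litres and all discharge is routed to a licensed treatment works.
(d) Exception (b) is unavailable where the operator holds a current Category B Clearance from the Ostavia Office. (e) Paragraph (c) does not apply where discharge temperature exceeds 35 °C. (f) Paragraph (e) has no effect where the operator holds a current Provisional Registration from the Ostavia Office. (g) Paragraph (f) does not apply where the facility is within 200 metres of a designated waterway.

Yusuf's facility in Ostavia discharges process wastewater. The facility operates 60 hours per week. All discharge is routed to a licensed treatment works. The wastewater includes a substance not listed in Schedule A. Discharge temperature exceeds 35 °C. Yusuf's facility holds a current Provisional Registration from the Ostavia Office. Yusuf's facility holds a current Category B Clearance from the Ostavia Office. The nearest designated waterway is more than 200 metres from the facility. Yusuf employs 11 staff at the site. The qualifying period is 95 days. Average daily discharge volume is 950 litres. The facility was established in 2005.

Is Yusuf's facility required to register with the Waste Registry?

Exception (a) does not apply: the qualifying period is 95 days, not less than 75 days.
Exception (b) requires that the wastewater contains only substances listed in Schedule A; but the wastewater includes a non-Schedule-A substance, so (b) is unavailable.
All of (c)'s requirements are met (average daily discharge volume is 950 litres, less than the 1020 litres limit; discharge is routed to a licensed treatment works). Considering the limiting provisions: (e) operates (discharge temperature exceeds 35 °C), but is displaced by (f): (f) is engaged — a current Provisional Registration is held. (g), which would lift (f), is not engaged — the facility is more than 200 m from any designated waterway. Exception (c) stands.

No — exception (c) applies; Yusuf's facility is not required to register with the Waste Registry.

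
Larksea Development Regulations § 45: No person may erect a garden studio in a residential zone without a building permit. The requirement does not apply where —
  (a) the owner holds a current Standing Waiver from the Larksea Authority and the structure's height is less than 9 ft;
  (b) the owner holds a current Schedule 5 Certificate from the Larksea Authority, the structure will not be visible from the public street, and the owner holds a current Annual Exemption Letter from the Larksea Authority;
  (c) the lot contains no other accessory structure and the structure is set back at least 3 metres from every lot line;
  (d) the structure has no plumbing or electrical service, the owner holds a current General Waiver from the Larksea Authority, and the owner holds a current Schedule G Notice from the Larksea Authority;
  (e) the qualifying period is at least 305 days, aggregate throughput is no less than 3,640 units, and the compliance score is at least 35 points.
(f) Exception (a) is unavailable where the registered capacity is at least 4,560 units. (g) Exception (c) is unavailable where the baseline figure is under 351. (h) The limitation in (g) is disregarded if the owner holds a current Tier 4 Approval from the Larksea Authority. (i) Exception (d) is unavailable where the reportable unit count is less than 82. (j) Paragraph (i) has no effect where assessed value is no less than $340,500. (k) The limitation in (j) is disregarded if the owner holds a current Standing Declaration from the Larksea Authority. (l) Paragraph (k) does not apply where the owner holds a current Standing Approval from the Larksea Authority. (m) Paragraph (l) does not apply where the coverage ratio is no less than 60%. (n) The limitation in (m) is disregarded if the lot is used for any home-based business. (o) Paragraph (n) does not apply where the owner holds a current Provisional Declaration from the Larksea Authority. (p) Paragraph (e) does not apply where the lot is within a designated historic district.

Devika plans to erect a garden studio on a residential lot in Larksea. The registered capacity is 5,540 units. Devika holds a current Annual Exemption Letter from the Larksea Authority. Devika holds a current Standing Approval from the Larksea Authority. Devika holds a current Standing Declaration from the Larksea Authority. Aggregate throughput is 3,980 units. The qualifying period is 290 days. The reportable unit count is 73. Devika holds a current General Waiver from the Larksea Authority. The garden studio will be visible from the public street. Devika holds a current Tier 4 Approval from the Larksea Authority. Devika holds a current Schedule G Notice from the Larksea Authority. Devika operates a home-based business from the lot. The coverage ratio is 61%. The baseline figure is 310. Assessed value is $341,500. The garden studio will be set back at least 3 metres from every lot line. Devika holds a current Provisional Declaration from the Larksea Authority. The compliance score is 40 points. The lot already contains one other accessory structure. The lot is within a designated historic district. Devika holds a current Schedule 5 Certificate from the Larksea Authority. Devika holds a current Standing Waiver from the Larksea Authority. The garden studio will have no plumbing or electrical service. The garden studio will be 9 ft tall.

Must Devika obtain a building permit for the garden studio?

Exception (a) fails — the structure's height is 9 ft, not less than 9 ft.
Exception (b) requires that the structure will not be visible from the public street; but the structure will be visible from the street, so (b) is unavailable.
Exception (c) requires that the lot contains no other accessory structure; but the lot already has another accessory structure, so (c) is unavailable.
All of (d)'s requirements are met (there is no plumbing or electrical service; a current General Waiver is held; a current Schedule G Notice is held). However, paragraphs (i)–(o) must be considered: (i) is triggered — the reportable unit count is 73, less than the 82 limit. (j) would limit (i) — assessed value is $341,500, meeting the $340,500 threshold — but (k) sets (j) aside: (k) operates against (j): a current Standing Declaration is held. (l) would limit (k) — a current Standing Approval is held — but (m) sets (l) aside: (m) operates against (l): the coverage ratio is 61%, meeting the 60% threshold. (n) would limit (m) — a home-based business operates on the lot — but (o) sets (n) aside: (o) operates against (n): a current Provisional Declaration is held. Exception (d) does not apply.
Exception (e) requires that the qualifying period is at least 305 days; but the qualifying period is 290 days, short of 305 days, so (e) is unavailable.
Every exception is unavailable, so the rule governs.

Yes — Devika must obtain a building permit.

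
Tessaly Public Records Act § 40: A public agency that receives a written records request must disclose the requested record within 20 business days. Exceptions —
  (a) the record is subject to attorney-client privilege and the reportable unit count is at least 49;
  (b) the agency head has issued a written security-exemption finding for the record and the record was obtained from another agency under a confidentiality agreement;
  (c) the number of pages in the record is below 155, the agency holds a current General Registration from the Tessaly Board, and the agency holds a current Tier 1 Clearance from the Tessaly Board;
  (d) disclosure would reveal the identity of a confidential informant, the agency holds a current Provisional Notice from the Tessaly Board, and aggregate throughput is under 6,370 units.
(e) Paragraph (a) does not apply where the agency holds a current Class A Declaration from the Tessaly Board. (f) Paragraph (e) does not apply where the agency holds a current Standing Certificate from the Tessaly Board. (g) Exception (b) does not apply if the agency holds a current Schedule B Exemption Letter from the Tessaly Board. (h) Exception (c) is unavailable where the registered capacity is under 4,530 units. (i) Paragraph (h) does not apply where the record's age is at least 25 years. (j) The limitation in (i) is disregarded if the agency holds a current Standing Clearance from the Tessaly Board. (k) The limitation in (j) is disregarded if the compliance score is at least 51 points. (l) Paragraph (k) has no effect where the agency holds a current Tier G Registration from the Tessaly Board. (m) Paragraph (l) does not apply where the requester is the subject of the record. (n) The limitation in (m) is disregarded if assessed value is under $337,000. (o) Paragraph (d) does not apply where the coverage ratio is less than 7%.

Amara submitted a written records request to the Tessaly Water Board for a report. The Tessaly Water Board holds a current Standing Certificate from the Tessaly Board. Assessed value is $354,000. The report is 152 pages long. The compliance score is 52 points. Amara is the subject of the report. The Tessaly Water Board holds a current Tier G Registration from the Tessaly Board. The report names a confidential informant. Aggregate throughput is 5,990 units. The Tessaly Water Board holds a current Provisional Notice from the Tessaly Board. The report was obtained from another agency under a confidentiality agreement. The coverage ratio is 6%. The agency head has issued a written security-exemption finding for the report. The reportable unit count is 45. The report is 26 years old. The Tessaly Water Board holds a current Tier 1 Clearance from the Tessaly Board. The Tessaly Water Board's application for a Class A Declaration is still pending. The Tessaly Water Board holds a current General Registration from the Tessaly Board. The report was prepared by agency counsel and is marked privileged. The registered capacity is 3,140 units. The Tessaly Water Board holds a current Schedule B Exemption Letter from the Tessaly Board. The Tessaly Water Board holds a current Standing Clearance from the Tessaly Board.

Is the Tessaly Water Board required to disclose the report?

Exception (a) does not apply: the reportable unit count is 45, short of 49.
Exception (b): a written security-exemption finding has been issued; the report was obtained under a confidentiality agreement — every condition holds. But applying paragraph (g): (g) operates against (b): a current Schedule B Exemption Letter is held. So (b) is unavailable.
Exception (c) is satisfied on its face — the number of pages in the record is 152, below the 155 limit; a current General Registration is held; a current Tier 1 Clearance is held. As to paragraphs (h)–(n): (h) is engaged (the registered capacity is 3,140 units, under the 4,530 units limit), but is itself disapplied by (i): (i) is engaged — the record's age is 26 years, meeting the 25 years threshold. (j) is engaged (a current Standing Clearance is held), but is displaced by (k): (k) operates against (j): the compliance score is 52 points, meeting the 51 points threshold. (l) is engaged (a current Tier G Registration is held), but is displaced by (m): (m) operates — Amara is the subject of the report. (n), which would lift (m), is inapplicable — assessed value is $354,000, not under $337,000. So (c) applies.
All of (d)'s requirements are met (the report names a confidential informant; a current Provisional Notice is held; aggregate throughput is 5,990 units, under the 6,370 units limit). However, paragraph (o) must be considered: (o) operates against (d): the coverage ratio is 6%, less than the 7% limit. So (d) is unavailable.

No — exception (c) applies; the Tessaly Water Board is not required to disclose the report.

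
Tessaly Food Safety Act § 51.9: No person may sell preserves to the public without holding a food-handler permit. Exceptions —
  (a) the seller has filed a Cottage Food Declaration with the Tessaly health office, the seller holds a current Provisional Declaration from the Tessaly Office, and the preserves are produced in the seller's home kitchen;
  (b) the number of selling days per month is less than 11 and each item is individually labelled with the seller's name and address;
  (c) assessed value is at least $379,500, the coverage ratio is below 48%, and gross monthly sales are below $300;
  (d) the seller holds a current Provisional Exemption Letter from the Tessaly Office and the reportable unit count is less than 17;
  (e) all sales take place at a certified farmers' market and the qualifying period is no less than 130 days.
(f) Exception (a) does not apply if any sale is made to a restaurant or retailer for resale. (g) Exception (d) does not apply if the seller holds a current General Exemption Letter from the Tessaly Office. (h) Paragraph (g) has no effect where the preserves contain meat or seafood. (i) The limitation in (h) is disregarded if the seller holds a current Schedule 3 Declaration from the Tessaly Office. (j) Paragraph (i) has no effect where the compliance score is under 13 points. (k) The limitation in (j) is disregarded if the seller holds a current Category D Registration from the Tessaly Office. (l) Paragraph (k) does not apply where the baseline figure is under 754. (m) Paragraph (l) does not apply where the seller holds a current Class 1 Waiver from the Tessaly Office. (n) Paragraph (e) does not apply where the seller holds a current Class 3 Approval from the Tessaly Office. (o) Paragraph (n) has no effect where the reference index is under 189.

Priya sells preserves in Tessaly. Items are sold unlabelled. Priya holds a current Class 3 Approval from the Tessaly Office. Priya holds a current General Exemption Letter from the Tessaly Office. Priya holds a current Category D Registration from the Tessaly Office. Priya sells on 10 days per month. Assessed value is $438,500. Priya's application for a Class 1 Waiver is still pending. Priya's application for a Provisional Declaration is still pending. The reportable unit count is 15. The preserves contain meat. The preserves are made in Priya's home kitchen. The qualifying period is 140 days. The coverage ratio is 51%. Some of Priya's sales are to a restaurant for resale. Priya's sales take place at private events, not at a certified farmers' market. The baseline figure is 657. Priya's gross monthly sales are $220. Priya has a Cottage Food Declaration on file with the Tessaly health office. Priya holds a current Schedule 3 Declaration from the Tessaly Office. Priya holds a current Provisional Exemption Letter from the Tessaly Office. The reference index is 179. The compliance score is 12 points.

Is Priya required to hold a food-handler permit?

Exception (a) fails — the Provisional Declaration is not current.
Exception (b) requires that each item is individually labelled with the seller's name and address; but items are sold unlabelled, so (b) is unavailable.
Exception (c) does not apply: the coverage ratio is 51%, not below 48%.
Exception (d) is satisfied on its face — a current Provisional Exemption Letter is held; the reportable unit count is 15, less than the 17 limit. As to paragraphs (g)–(m): (g) is engaged (a current General Exemption Letter is held), but is overridden by (h): (h) operates against (g): the preserves contain meat. (i) would limit (h) — a current Schedule 3 Declaration is held — but (j) sets (i) aside: (j) operates — the compliance score is 12 points, under the 13 points limit. (k) would limit (j) — a current Category D Registration is held — but (l) sets (k) aside: (l) operates against (k): the baseline figure is 657, under the 754 limit. (m), which would lift (l), is inapplicable — there is no Class 1 Waiver in force. Exception (d) stands.
Exception (e) requires that all sales take place at a certified farmers' market; but sales are at private events, not a certified farmers' market, so (e) is unavailable.

No — exception (d) applies; Priya is not required to hold a food-handler permit.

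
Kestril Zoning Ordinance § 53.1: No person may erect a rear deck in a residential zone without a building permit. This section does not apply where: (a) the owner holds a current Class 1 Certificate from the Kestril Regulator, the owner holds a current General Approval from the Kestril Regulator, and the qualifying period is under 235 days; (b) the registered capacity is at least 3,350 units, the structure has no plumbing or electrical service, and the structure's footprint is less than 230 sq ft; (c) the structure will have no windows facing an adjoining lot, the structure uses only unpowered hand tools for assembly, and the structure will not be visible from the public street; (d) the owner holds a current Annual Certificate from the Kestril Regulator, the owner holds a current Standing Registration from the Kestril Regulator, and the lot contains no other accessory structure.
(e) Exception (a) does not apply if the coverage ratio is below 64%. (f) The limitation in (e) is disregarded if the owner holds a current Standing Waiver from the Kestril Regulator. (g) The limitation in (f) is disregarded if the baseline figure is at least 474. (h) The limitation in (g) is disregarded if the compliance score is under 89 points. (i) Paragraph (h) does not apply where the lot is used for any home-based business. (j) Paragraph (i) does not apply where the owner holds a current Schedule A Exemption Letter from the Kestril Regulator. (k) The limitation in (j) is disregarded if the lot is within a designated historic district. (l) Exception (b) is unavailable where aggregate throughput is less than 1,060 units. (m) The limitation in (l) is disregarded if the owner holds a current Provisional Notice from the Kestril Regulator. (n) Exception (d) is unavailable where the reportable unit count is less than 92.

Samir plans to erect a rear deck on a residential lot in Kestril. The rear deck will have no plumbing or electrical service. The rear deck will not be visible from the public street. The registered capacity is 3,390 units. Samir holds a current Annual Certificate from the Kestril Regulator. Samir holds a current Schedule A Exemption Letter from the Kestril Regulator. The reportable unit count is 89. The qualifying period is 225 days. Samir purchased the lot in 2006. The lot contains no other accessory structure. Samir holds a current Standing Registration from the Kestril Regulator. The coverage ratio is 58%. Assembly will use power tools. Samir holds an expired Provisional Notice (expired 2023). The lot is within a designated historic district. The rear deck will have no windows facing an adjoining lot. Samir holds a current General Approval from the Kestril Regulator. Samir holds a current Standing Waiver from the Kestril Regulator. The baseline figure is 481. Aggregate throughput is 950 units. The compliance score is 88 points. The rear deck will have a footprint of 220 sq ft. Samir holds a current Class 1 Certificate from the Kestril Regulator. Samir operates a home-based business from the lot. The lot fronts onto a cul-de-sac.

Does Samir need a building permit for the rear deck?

Yes — Samir must obtain a building permit.

Exception (a) is satisfied on its face — a current Class 1 Certificate is held; a current General Approval is held; the qualifying period is 225 days, under the 235 days limit. However, paragraphs (e)–(k) must be considered: (e) is triggered — the coverage ratio is 58%, below the 64% limit. (f) would limit (e) — a current Standing Waiver is held — but (g) sets (f) aside: (g) operates against (f): the baseline figure is 481, meeting the 474 threshold. (h) is engaged (the compliance score is 88 points, under the 89 points limit), but yields to (i): (i) is triggered — a home-based business operates on the lot. (j) is triggered (a current Schedule A Exemption Letter is held), but is overridden by (k): (k) applies — the lot is in a historic district. (a) is therefore removed.
Exception (b) is satisfied on its face — the registered capacity is 3,390 units, meeting the 3,350 units threshold; there is no plumbing or electrical service; the structure's footprint is 220 sq ft, less than the 230 sq ft limit. Turning to paragraphs (l)–(m): (l) operates against (b): aggregate throughput is 950 units, less than the 1,060 units limit. (m), which would lift (l), is not triggered — there is no Provisional Notice in force. Exception (b) does not apply.
Exception (c) requires that the structure uses only unpowered hand tools for assembly; but assembly uses power tools, so (c) is unavailable.
Exception (d)'s conditions are all satisfied: a current Annual Certificate is held; a current Standing Registration is held; the lot has no other accessory structure. But: (n) operates — the reportable unit count is 89, less than the 92 limit. So (d) is unavailable.
No exception displaces § 53.1.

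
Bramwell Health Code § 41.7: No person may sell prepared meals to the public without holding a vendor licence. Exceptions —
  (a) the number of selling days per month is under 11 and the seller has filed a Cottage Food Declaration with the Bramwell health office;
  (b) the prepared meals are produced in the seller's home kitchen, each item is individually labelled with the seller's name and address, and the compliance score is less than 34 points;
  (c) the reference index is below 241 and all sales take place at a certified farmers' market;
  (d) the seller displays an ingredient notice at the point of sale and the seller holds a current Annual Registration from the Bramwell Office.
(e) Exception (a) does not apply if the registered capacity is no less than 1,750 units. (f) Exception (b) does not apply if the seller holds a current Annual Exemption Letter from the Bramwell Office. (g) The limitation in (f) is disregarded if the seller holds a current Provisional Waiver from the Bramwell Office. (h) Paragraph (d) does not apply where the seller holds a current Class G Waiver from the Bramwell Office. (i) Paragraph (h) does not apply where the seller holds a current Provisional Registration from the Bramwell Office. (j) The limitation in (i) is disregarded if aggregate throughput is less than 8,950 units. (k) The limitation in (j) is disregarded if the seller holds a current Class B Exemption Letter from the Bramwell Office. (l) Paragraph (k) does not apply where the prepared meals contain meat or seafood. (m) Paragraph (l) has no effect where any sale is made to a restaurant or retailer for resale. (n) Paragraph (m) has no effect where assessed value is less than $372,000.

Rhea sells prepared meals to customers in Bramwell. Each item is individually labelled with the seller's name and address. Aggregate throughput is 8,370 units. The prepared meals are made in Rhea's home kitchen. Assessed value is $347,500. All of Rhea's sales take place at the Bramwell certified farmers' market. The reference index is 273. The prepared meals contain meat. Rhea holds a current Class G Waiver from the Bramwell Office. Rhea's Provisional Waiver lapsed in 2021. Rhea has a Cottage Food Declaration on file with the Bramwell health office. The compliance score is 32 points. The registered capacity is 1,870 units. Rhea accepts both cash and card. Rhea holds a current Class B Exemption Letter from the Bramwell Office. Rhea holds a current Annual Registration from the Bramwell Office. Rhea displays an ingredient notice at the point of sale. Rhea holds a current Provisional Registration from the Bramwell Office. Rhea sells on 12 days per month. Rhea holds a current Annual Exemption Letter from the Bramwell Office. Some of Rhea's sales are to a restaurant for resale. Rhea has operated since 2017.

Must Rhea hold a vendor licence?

Exception (a) fails — the number of selling days per month is 12, not under 11.
Exception (b)'s conditions are all satisfied: the prepared meals are home-kitchen produced; items are individually labelled; the compliance score is 32 points, less than the 34 points limit. However, paragraphs (f)–(g) must be considered: (f) operates against (b): a current Annual Exemption Letter is held. (g), which would lift (f), is not triggered — no current Provisional Waiver is held. Exception (b) does not apply.
Exception (c) does not apply: the reference index is 273, not below 241.
Exception (d)'s conditions are all satisfied: an ingredient notice is displayed; a current Annual Registration is held. However, paragraphs (h)–(n) must be considered: (h) operates against (d): a current Class G Waiver is held. (i) would limit (h) — a current Provisional Registration is held — but (j) sets (i) aside: (j) operates — aggregate throughput is 8,370 units, less than the 8,950 units limit. (k) would limit (j) — a current Class B Exemption Letter is held — but (l) sets (k) aside: (l) operates — the prepared meals contain meat. (m) would limit (l) — some sales are to a restaurant for resale — but (n) sets (m) aside: (n) is triggered — assessed value is $347,500, less than the $372,000 limit. Exception (d) does not apply.
No exception displaces § 41.7.

Yes — Rhea must hold a vendor licence.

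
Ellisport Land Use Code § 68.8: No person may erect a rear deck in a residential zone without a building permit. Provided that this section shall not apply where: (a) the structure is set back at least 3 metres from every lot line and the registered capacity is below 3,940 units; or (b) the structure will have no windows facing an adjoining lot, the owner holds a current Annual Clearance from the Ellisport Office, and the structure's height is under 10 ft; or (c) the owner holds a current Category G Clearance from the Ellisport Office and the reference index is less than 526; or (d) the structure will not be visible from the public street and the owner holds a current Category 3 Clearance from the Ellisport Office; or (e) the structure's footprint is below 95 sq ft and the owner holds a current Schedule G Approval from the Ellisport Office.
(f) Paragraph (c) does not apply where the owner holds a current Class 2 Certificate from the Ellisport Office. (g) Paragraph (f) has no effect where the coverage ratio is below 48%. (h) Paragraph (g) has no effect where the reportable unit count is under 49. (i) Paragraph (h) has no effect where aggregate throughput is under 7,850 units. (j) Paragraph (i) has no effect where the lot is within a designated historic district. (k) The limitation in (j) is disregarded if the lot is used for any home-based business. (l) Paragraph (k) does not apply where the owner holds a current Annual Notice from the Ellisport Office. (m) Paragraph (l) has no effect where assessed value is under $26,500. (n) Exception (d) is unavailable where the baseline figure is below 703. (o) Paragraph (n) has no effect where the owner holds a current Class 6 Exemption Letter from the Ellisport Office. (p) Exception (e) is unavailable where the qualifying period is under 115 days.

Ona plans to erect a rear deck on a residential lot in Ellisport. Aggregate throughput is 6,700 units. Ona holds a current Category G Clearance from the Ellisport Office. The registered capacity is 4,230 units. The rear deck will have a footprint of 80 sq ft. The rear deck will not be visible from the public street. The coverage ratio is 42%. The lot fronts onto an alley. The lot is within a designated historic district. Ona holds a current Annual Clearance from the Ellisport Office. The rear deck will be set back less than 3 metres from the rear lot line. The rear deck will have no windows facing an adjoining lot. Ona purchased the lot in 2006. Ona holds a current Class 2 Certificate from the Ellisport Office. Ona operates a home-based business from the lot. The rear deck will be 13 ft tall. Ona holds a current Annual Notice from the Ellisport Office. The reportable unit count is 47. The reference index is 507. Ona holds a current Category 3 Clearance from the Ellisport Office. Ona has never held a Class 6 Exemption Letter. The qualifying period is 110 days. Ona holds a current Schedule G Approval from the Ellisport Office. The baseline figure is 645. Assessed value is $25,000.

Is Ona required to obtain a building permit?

Exception (a) fails — the rear setback is under 3 m.
Exception (b) fails — the structure's height is 13 ft, not under 10 ft.
Exception (c)'s conditions are all satisfied: a current Category G Clearance is held; the reference index is 507, less than the 526 limit. As to paragraphs (f)–(m): (f) would limit (c) — a current Class 2 Certificate is held — but (g) sets (f) aside: (g) is engaged — the coverage ratio is 42%, below the 48% limit. (h) is triggered (the reportable unit count is 47, under the 49 limit), but is set aside by (i): (i) is triggered — aggregate throughput is 6,700 units, under the 7,850 units limit. (j) applies (the lot is in a historic district), but is set aside by (k): (k) is triggered — a home-based business operates on the lot. (l) is engaged (a current Annual Notice is held), but is set aside by (m): (m) operates against (l): assessed value is $25,000, under the $26,500 limit. So (c) applies.
Exception (d): the structure will not be visible from the street; a current Category 3 Clearance is held — every condition holds. But applying paragraphs (n)–(o): (n) operates — the baseline figure is 645, below the 703 limit. (o), which would lift (n), is not triggered — no current Class 6 Exemption Letter is held. Exception (d) does not apply.
Exception (e)'s conditions are all satisfied: the structure's footprint is 80 sq ft, below the 95 sq ft limit; a current Schedule G Approval is held. But applying paragraph (p): (p) is triggered — the qualifying period is 110 days, under the 115 days limit. Exception (e) does not apply.

No — exception (c) applies; Ona does not need a building permit.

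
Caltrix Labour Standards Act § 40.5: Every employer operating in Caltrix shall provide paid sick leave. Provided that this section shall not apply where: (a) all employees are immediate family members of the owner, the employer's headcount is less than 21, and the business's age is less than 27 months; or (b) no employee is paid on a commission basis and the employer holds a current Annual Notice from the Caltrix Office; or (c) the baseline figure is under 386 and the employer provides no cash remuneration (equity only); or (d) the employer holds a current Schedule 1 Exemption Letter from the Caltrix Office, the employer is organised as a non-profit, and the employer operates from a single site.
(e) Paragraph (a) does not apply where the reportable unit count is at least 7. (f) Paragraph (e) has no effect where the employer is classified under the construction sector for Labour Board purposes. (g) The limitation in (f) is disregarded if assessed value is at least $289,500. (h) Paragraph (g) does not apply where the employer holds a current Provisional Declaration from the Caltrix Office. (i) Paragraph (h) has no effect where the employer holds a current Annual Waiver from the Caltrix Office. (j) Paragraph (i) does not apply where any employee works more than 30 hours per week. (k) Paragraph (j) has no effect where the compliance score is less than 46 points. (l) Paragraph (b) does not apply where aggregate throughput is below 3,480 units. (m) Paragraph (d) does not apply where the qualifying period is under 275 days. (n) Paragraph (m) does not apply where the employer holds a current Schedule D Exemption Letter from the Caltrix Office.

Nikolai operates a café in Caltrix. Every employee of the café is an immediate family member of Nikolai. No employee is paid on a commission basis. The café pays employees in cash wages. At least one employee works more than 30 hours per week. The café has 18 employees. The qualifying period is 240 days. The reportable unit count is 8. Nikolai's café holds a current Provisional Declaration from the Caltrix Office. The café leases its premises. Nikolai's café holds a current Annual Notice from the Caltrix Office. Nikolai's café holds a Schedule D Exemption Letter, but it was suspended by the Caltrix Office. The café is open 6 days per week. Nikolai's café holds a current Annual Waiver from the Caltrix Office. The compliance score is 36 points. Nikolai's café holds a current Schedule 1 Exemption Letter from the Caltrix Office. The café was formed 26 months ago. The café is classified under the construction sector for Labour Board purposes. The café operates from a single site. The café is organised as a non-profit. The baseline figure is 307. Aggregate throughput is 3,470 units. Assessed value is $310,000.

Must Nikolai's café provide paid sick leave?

Yes — Nikolai's café must provide paid sick leave.

Exception (a): every employee is an immediate family member; the employer's headcount is 18, less than the 21 limit; the business's age is 26 months, less than the 27 months limit — every condition holds. Turning to paragraphs (e)–(k): (e) operates against (a): the reportable unit count is 8, meeting the 7 threshold. (f) would limit (e) — the café is classified under the construction sector — but (g) sets (f) aside: (g) is engaged — assessed value is $310,000, meeting the $289,500 threshold. (h) would limit (g) — a current Provisional Declaration is held — but (i) sets (h) aside: (i) is triggered — a current Annual Waiver is held. (j) would limit (i) — at least one employee exceeds 30 hours/week — but (k) sets (j) aside: (k) operates against (j): the compliance score is 36 points, less than the 46 points limit. So (a) is unavailable.
Exception (b) is satisfied on its face — no employee is paid on commission; a current Annual Notice is held. However, paragraph (l) must be considered: (l) operates against (b): aggregate throughput is 3,470 units, below the 3,480 units limit. So (b) is unavailable.
Exception (c) fails — employees are paid cash wages.
Exception (d) is satisfied on its face — a current Schedule 1 Exemption Letter is held; the employer is a non-profit; the employer operates from a single site. Turning to paragraphs (m)–(n): (m) is engaged — the qualifying period is 240 days, under the 275 days limit. (n) does not operate here (the Schedule D Exemption Letter is not current), so (m) stands. Exception (d) does not apply.
No exception displaces § 40.5.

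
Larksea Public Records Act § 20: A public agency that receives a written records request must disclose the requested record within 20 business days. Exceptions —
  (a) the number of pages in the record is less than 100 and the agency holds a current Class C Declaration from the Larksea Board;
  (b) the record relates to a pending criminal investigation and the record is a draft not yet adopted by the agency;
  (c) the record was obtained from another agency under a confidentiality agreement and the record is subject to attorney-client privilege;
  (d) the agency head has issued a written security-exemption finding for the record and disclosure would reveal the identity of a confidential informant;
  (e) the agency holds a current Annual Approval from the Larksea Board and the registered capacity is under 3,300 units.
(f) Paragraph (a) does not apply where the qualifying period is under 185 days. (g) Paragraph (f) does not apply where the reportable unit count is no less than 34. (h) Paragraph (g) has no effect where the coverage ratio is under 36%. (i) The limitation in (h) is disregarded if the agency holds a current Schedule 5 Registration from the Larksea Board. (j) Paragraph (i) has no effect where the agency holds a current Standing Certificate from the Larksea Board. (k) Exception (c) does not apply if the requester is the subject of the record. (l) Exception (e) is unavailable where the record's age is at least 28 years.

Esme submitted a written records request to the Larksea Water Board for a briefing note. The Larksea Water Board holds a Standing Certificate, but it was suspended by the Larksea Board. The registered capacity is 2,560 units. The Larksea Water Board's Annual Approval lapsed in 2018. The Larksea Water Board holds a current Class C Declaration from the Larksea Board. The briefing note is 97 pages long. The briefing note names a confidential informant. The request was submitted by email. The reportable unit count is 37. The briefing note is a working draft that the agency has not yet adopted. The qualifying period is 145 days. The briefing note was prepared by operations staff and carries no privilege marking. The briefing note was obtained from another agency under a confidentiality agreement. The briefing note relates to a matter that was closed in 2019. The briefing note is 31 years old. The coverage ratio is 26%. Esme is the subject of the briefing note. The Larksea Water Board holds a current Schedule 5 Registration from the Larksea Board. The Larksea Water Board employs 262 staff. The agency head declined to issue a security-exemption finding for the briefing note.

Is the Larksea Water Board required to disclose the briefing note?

All of (a)'s requirements are met (the number of pages in the record is 97, less than the 100 limit; a current Class C Declaration is held). As to paragraphs (f)–(j): (f) is engaged (the qualifying period is 145 days, under the 185 days limit), but is itself disapplied by (g): (g) operates — the reportable unit count is 37, meeting the 34 threshold. (h) would limit (g) — the coverage ratio is 26%, under the 36% limit — but (i) sets (h) aside: (i) operates against (h): a current Schedule 5 Registration is held. (j) is not engaged (there is no Standing Certificate in force), so (i) stands. (a) remains available.
Exception (b) requires that the record relates to a pending criminal investigation; but the briefing note relates to a closed matter, so (b) is unavailable.
Exception (c) fails — the briefing note carries no privilege marking.
Exception (d) fails — the agency head declined to issue a security-exemption finding.
Exception (e) does not apply: there is no Annual Approval in force.

No — exception (a) applies; the Larksea Water Board is not required to disclose the briefing note.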